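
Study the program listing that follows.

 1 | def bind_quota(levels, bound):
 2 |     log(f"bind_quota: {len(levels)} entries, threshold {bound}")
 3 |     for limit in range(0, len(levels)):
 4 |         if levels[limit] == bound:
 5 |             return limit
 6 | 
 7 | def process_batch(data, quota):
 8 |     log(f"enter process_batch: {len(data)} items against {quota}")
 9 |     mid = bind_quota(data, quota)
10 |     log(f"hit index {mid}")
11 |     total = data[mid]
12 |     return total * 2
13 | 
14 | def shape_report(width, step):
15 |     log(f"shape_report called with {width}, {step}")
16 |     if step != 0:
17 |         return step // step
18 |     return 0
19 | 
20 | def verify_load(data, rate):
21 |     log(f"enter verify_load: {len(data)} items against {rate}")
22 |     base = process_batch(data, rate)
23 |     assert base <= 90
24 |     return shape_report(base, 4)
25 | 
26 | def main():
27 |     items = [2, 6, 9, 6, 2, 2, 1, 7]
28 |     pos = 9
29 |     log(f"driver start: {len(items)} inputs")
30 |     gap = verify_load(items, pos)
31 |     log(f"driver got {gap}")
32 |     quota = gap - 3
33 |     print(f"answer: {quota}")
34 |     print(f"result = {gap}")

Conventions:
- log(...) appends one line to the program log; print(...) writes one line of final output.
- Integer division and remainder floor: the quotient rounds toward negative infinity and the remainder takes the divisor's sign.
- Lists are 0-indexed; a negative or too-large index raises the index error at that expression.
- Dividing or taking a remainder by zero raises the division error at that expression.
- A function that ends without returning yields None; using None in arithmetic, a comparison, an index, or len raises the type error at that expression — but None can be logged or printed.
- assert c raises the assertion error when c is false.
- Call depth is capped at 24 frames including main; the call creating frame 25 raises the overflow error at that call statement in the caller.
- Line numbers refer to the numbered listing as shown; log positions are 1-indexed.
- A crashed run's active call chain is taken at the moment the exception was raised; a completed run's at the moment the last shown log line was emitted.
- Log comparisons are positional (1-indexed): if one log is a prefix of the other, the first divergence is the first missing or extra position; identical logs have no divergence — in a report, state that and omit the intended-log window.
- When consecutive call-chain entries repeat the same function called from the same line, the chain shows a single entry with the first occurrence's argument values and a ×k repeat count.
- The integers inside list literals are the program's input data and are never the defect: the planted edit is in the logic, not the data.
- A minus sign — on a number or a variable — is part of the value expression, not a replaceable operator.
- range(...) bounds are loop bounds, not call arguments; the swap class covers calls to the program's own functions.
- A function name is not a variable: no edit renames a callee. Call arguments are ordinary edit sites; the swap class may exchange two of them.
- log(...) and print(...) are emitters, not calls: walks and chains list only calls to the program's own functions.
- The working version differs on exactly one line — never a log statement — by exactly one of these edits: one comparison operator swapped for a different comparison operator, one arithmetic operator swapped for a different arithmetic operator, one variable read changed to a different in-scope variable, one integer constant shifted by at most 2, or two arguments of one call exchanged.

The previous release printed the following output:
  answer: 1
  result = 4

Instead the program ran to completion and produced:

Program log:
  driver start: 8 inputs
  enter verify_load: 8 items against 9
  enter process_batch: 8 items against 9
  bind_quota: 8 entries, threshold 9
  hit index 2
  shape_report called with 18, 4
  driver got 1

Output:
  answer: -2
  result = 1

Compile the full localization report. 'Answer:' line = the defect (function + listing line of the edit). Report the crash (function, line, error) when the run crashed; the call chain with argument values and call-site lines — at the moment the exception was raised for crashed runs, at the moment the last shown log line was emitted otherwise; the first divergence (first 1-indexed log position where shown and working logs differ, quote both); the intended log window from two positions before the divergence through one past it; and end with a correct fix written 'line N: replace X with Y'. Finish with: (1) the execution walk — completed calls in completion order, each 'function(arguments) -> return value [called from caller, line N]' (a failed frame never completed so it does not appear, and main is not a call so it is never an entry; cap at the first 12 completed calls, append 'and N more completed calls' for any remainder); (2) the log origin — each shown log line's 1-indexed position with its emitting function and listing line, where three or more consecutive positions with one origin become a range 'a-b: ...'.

Answer: the defect is in shape_report at line 17.
Core observation: Position 7 is the first bad log line: 'driver got 1' should read 'driver got 4'.
Call chain: main.
First divergence: at position 7 the run shows 'driver got 1' where the working version logs 'driver got 4'.
Intended log window:
  5: hit index 2
  6: shape_report called with 18, 4
  7: driver got 4
Execution walk:
  bind_quota([2, 6, 9, 6, 2, 2, 1, 7], 9) -> 2  [called from process_batch, line 9]
  process_batch([2, 6, 9, 6, 2, 2, 1, 7], 9) -> 18  [called from verify_load, line 22]
  shape_report(18, 4) -> 1  [called from verify_load, line 24]
  verify_load([2, 6, 9, 6, 2, 2, 1, 7], 9) -> 1  [called from main, line 30]
Log origin:
  1: emitted by main (line 29)
  2: emitted by verify_load (line 21)
  3: emitted by process_batch (line 8)
  4: emitted by bind_quota (line 2)
  5: emitted by process_batch (line 10)
  6: emitted by shape_report (line 15)
  7: emitted by main (line 31)
A correct fix: line 17: replace `step // step` with `width // step`.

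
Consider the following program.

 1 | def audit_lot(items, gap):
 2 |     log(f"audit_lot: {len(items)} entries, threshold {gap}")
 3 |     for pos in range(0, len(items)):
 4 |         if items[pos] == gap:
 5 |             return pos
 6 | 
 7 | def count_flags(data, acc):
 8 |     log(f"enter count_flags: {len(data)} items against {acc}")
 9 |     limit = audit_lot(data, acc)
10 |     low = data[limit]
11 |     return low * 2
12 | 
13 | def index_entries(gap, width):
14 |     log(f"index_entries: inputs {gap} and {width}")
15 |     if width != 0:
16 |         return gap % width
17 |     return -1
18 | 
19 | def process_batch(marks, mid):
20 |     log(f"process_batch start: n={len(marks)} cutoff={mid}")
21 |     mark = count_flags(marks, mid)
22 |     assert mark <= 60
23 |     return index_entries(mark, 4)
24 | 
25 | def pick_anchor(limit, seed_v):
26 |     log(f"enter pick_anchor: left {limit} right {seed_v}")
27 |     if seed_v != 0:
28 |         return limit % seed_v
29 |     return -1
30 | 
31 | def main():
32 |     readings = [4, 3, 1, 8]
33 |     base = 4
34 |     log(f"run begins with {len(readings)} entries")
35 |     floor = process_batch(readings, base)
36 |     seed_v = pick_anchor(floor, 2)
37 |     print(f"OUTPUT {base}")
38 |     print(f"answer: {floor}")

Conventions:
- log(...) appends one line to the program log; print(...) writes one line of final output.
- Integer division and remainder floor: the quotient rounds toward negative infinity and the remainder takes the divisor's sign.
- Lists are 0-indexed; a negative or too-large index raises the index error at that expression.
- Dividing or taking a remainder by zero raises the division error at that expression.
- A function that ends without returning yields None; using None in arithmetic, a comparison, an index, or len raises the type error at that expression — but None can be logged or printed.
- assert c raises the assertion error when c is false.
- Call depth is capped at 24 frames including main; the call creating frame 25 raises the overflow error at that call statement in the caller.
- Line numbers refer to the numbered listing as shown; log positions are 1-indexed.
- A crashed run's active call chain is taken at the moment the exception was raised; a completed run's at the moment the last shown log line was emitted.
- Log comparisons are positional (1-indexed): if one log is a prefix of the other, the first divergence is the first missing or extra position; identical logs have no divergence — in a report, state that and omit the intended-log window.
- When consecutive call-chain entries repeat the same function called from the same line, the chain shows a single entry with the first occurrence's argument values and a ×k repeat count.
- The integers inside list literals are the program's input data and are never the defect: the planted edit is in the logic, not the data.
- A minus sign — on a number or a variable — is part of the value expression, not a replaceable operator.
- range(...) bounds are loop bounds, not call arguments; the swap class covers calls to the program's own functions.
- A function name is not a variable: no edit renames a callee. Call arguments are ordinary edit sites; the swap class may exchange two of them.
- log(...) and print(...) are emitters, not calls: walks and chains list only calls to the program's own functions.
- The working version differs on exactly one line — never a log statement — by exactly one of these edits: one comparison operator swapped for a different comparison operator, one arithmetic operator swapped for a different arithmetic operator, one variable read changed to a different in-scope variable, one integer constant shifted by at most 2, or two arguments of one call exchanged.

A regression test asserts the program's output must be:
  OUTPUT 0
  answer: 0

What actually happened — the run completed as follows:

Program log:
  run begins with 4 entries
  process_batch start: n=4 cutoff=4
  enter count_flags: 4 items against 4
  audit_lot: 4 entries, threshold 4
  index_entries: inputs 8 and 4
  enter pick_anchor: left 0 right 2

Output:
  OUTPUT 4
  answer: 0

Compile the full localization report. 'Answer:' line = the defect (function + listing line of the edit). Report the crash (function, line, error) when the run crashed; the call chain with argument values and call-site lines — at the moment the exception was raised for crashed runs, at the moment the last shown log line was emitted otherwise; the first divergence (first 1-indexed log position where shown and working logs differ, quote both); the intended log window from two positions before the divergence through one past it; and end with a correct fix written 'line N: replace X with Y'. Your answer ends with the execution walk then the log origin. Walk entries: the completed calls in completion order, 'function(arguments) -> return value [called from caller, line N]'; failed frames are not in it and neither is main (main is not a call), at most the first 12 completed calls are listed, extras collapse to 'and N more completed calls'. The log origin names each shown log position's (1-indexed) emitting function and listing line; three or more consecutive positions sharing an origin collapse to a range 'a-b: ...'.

Answer: the defect is in main at line 37.
Key fact: Every logged value matches the working version; the printed result is what differs.
Call chain: main -> pick_anchor(0, 2) (called at line 36).
First divergence: there is none — every log position agrees.
Execution walk:
  audit_lot([4, 3, 1, 8], 4) -> 0  [called from count_flags, line 9]
  count_flags([4, 3, 1, 8], 4) -> 8  [called from process_batch, line 21]
  index_entries(8, 4) -> 0  [called from process_batch, line 23]
  process_batch([4, 3, 1, 8], 4) -> 0  [called from main, line 35]
  pick_anchor(0, 2) -> 0  [called from main, line 36]
Log line origins:
  1: logged in main at line 34
  2: logged in process_batch at line 20
  3: logged in count_flags at line 8
  4: logged in audit_lot at line 2
  5: logged in index_entries at line 14
  6: logged in pick_anchor at line 26
A correct fix: line 37: replace `base` with `seed_v`.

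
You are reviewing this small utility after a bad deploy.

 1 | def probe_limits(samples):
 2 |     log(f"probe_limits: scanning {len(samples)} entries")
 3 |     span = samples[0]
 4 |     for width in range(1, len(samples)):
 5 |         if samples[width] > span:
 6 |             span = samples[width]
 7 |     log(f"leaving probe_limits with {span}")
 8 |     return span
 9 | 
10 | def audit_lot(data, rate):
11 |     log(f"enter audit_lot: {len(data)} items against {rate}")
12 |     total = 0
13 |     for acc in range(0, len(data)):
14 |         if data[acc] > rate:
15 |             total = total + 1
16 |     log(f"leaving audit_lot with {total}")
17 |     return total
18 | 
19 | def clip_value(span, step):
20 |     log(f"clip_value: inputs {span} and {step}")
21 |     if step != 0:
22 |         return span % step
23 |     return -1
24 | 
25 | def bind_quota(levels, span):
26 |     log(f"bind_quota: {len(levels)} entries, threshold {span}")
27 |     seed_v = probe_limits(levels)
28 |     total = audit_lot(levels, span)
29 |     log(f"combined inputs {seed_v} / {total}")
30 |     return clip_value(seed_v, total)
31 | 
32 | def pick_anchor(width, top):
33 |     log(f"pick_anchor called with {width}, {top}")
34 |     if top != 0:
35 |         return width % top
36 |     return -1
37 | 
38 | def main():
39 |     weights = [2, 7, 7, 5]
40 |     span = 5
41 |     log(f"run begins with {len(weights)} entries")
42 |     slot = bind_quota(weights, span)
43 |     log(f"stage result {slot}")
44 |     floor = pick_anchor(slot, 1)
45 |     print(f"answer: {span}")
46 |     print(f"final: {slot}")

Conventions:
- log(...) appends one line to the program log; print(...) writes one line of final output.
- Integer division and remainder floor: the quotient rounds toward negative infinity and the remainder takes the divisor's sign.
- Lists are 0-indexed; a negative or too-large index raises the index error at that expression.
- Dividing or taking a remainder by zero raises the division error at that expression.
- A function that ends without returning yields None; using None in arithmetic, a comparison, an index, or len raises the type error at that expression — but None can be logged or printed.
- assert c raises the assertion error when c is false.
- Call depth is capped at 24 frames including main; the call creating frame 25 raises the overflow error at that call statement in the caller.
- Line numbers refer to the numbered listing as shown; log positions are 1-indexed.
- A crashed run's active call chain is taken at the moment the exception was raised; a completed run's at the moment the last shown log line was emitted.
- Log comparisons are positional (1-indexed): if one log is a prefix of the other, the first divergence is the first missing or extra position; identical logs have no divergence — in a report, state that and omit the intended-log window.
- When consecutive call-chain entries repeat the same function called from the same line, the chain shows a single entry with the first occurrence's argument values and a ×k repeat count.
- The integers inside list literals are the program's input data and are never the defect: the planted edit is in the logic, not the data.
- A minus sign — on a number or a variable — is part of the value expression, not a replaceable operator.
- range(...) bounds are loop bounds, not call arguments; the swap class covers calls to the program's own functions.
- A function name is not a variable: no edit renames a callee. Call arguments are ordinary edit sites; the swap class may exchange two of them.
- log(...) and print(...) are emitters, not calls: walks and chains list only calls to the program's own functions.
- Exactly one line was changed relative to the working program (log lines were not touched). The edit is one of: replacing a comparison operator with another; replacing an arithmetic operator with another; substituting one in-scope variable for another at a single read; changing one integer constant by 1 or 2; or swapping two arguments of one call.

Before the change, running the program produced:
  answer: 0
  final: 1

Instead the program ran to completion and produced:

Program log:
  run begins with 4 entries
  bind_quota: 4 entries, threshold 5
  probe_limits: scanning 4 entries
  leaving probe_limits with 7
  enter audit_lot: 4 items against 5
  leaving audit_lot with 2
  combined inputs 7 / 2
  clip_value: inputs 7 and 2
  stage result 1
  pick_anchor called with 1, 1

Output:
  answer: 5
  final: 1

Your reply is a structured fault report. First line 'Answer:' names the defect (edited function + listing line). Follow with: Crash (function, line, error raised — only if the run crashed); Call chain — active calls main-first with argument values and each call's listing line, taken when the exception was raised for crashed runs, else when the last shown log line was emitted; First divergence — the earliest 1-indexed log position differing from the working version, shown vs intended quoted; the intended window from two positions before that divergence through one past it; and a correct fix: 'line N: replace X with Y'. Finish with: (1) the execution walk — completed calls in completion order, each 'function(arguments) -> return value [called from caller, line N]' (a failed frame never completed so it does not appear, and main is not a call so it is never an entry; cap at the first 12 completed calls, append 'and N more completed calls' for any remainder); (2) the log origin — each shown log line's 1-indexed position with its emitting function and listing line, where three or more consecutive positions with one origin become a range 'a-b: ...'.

Answer: the defect is in main at line 45.
The tell: Nothing in the log betrays the bug — only the output does.
Call chain: main -> pick_anchor(1, 1) (called at line 44).
First divergence: there is none — every log position agrees.
Execution walk:
  probe_limits([2, 7, 7, 5]) -> 7  [called from bind_quota, line 27]
  audit_lot([2, 7, 7, 5], 5) -> 2  [called from bind_quota, line 28]
  clip_value(7, 2) -> 1  [called from bind_quota, line 30]
  bind_quota([2, 7, 7, 5], 5) -> 1  [called from main, line 42]
  pick_anchor(1, 1) -> 0  [called from main, line 44]
Log origins:
  1 — main, line 41
  2 — bind_quota, line 26
  3 — probe_limits, line 2
  4 — probe_limits, line 7
  5 — audit_lot, line 11
  6 — audit_lot, line 16
  7 — bind_quota, line 29
  8 — clip_value, line 20
  9 — main, line 43
  10 — pick_anchor, line 33
A correct fix: line 45: replace `span` with `floor`.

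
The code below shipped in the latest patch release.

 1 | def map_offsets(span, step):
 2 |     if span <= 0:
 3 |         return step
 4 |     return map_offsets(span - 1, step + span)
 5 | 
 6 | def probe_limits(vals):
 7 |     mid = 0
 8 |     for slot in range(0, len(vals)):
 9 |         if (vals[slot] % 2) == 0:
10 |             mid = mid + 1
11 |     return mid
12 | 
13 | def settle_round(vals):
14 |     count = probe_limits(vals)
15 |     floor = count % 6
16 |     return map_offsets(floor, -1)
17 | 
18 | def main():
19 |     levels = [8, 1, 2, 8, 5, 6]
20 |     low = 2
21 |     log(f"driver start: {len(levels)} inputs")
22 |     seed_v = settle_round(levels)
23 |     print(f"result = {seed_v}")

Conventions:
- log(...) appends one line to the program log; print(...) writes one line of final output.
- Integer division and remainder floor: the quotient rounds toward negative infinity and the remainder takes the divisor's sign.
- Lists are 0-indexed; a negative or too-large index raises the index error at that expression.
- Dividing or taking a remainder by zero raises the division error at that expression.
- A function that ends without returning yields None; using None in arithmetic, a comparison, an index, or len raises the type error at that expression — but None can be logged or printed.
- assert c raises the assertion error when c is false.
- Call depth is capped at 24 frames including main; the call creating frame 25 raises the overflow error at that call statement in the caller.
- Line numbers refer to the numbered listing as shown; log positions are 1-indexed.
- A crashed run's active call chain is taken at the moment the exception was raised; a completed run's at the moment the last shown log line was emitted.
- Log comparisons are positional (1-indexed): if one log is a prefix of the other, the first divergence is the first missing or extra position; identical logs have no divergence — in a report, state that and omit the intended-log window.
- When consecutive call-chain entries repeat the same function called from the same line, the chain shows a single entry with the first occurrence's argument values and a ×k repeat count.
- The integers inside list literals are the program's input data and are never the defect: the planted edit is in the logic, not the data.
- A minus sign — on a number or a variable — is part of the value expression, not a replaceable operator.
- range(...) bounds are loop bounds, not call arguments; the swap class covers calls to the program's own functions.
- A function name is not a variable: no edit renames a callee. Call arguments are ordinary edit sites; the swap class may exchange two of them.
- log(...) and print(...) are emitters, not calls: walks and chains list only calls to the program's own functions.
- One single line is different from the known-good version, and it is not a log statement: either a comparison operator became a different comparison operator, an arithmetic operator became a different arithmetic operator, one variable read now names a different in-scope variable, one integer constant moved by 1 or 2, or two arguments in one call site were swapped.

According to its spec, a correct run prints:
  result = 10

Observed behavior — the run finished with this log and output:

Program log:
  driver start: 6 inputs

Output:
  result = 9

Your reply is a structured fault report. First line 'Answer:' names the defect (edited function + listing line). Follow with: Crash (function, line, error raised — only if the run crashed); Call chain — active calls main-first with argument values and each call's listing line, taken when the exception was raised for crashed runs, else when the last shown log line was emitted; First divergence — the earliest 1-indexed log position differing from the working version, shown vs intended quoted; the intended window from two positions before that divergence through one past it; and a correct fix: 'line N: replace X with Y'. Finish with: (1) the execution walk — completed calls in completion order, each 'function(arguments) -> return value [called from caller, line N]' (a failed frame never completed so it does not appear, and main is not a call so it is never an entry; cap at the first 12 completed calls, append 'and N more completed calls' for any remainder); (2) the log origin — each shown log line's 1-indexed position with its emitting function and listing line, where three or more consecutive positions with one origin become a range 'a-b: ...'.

Answer: the defect is in settle_round at line 16.
Core observation: Every logged value matches the working version; the printed result is what differs.
Call chain: main.
First divergence: there is none — every log position agrees.
Execution walk:
  probe_limits([8, 1, 2, 8, 5, 6]) -> 4  [called from settle_round, line 14]
  map_offsets(0, 9) -> 9  [called from map_offsets, line 4]
  map_offsets(1, 8) -> 9  [called from map_offsets, line 4]
  map_offsets(2, 6) -> 9  [called from map_offsets, line 4]
  map_offsets(3, 3) -> 9  [called from map_offsets, line 4]
  map_offsets(4, -1) -> 9  [called from settle_round, line 16]
  settle_round([8, 1, 2, 8, 5, 6]) -> 9  [called from main, line 22]
Log line origins:
  1 — main, line 21
A correct fix: line 16: replace `-1` with `0`.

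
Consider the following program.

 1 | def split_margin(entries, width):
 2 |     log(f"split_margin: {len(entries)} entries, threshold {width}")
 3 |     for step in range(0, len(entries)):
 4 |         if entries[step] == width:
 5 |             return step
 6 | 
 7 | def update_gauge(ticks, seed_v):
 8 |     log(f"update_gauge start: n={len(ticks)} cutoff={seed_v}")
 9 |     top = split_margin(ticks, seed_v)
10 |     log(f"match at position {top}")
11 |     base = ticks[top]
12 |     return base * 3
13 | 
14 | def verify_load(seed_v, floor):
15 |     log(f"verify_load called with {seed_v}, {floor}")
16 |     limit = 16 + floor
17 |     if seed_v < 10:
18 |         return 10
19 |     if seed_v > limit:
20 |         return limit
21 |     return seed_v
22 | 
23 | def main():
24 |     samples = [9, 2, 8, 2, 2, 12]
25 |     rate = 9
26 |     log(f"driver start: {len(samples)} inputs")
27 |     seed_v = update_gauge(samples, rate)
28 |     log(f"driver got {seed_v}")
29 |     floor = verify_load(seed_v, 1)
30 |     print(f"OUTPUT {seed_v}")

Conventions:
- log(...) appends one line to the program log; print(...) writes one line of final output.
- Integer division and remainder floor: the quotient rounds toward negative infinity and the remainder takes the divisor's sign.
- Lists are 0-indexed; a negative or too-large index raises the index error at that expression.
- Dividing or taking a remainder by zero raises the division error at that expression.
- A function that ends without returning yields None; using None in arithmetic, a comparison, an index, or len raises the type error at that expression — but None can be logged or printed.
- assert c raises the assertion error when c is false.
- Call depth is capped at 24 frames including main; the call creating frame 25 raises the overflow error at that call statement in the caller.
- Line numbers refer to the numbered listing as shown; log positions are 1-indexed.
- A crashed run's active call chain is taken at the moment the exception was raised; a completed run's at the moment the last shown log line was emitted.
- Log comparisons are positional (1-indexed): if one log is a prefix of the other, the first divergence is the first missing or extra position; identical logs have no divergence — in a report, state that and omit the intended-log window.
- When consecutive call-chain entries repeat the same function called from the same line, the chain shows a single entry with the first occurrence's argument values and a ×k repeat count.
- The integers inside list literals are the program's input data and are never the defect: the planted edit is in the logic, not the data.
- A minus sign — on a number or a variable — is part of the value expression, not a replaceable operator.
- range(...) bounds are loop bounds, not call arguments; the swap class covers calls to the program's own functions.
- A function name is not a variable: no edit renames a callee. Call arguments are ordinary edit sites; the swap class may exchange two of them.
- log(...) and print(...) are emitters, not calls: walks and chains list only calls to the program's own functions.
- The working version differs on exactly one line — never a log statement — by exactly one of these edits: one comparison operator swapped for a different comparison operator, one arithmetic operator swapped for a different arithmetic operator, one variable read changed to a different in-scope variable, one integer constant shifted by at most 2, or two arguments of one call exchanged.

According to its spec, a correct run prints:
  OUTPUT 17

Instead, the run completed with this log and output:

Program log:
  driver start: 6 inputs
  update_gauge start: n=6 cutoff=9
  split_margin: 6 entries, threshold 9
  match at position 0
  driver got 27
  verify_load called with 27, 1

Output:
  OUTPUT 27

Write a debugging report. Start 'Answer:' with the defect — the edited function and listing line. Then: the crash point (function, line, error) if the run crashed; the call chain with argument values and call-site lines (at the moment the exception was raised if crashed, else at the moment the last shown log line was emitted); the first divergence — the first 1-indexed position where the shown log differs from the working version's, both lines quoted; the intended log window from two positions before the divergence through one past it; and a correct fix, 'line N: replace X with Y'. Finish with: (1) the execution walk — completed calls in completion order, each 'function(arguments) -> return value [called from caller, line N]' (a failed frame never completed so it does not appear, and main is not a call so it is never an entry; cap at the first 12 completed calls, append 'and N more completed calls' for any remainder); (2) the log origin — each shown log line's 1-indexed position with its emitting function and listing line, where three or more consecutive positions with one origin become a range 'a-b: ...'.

Answer: the defect is in main at line 30.
Key observation: The two runs log identically and part ways only at the printed values.
Call chain: main -> verify_load(27, 1) (called at line 29).
First divergence: there is none — every log position agrees.
Execution walk:
  split_margin([9, 2, 8, 2, 2, 12], 9) -> 0  [called from update_gauge, line 9]
  update_gauge([9, 2, 8, 2, 2, 12], 9) -> 27  [called from main, line 27]
  verify_load(27, 1) -> 17  [called from main, line 29]
Origin of each log line:
  1: logged in main at line 26
  2: logged in update_gauge at line 8
  3: logged in split_margin at line 2
  4: logged in update_gauge at line 10
  5: logged in main at line 28
  6: logged in verify_load at line 15
A correct fix: line 30: replace `seed_v` with `floor`.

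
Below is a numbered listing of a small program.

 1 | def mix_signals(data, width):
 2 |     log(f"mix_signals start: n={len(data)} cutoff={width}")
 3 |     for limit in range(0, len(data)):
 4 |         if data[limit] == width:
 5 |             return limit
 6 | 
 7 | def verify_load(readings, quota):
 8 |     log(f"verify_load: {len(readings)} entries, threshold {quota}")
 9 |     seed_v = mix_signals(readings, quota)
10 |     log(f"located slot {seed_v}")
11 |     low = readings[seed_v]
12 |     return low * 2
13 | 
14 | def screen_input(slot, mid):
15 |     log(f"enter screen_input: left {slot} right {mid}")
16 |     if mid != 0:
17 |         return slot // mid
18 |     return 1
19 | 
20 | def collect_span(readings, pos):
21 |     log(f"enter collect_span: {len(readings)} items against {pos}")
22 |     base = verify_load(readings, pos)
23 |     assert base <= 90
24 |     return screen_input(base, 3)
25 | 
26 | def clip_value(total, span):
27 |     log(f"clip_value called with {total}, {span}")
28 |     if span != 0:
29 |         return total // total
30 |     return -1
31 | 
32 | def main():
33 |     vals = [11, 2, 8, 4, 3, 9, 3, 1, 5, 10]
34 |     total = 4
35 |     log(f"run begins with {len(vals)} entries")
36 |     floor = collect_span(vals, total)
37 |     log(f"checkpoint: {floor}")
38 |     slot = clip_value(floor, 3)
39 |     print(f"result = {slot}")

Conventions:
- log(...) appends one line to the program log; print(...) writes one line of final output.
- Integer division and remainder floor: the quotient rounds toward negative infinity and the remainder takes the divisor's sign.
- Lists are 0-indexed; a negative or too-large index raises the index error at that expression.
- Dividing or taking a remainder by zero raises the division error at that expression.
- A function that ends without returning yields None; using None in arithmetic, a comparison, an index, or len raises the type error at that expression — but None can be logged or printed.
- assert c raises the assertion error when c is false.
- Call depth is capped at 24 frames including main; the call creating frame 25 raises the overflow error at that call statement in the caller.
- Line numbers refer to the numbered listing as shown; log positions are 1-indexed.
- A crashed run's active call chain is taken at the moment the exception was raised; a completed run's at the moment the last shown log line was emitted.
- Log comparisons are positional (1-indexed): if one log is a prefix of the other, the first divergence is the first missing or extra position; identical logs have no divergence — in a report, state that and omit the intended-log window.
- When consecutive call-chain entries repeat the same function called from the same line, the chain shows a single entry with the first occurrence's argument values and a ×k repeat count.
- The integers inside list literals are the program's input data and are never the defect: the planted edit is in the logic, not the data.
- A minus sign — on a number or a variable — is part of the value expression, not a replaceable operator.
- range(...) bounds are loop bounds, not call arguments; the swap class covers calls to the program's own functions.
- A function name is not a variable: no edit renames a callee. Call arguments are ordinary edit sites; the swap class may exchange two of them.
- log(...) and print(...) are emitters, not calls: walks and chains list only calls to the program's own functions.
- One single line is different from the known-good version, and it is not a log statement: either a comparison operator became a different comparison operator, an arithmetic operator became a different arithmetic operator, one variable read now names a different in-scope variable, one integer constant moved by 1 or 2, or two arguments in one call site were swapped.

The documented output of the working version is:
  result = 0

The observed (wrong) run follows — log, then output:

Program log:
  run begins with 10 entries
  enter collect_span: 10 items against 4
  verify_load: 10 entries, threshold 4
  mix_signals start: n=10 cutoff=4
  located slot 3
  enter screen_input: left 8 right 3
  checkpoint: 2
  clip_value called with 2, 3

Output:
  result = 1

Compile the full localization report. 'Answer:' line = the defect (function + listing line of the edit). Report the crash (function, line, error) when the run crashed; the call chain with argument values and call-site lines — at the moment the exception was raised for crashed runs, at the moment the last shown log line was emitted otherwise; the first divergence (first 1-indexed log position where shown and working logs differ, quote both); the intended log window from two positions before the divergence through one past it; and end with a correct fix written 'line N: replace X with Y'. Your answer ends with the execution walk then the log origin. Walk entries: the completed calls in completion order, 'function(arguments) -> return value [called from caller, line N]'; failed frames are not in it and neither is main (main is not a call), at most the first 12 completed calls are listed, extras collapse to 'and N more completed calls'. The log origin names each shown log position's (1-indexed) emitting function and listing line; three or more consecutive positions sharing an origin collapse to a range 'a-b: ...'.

Answer: the defect is in clip_value at line 29.
Key fact: Every logged value matches the working version; the printed result is what differs.
Call chain: main -> clip_value(2, 3) (called at line 38).
First divergence: none — the logs agree in full.
Execution walk:
  mix_signals([11, 2, 8, 4, 3, 9, 3, 1, 5, 10], 4) -> 3  [called from verify_load, line 9]
  verify_load([11, 2, 8, 4, 3, 9, 3, 1, 5, 10], 4) -> 8  [called from collect_span, line 22]
  screen_input(8, 3) -> 2  [called from collect_span, line 24]
  collect_span([11, 2, 8, 4, 3, 9, 3, 1, 5, 10], 4) -> 2  [called from main, line 36]
  clip_value(2, 3) -> 1  [called from main, line 38]
Origin of each log line:
  1: emitted by main (line 35)
  2: emitted by collect_span (line 21)
  3: emitted by verify_load (line 8)
  4: emitted by mix_signals (line 2)
  5: emitted by verify_load (line 10)
  6: emitted by screen_input (line 15)
  7: emitted by main (line 37)
  8: emitted by clip_value (line 27)
A correct fix: line 29: replace `total // total` with `total // span`.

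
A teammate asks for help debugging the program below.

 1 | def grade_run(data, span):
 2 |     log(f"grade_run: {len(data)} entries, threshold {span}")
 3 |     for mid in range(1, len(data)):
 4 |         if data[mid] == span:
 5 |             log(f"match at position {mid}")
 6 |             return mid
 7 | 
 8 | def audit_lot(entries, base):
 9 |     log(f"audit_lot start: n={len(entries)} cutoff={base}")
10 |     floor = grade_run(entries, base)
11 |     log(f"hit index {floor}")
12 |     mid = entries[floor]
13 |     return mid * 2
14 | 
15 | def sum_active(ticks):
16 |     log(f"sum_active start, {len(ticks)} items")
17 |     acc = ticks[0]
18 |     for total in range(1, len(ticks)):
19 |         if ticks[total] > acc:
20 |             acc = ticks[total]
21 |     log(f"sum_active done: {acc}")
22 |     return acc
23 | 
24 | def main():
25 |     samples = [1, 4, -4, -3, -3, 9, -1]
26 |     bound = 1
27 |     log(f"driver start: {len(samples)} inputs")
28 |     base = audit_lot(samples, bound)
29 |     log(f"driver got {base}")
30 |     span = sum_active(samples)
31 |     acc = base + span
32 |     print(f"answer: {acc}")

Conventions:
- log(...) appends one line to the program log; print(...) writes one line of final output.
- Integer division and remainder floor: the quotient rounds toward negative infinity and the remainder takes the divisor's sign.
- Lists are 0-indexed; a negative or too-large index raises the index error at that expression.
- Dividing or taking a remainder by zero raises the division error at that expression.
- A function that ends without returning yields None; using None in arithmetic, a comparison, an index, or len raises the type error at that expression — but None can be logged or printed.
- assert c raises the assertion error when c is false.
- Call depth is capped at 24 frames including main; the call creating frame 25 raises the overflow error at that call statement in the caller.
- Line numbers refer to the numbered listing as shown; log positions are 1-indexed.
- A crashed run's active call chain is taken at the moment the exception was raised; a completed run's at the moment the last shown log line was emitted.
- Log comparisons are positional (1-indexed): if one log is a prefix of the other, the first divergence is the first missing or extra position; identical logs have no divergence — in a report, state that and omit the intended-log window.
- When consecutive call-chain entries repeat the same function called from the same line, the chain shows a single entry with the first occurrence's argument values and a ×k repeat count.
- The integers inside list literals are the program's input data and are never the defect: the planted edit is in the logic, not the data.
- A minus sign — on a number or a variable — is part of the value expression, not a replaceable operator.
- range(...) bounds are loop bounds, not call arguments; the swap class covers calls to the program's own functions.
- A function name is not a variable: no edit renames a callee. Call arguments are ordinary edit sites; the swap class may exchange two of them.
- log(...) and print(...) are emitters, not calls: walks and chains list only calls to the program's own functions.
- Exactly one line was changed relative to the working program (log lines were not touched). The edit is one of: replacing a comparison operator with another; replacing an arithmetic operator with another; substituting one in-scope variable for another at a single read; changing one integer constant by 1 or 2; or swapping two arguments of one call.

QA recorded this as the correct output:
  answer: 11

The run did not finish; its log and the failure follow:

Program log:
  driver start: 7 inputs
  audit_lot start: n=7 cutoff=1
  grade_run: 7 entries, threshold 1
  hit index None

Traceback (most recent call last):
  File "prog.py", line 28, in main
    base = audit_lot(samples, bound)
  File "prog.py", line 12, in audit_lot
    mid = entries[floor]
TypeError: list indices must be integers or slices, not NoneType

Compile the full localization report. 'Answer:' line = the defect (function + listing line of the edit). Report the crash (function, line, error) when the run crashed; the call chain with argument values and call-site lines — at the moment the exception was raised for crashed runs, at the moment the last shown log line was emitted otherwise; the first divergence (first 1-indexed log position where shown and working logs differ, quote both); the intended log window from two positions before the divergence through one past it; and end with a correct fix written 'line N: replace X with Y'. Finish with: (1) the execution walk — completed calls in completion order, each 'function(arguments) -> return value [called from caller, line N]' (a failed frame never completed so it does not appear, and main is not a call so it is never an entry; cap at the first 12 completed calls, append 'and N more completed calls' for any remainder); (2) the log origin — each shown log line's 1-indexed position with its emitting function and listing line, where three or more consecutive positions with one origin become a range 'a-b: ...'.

Answer: the defect is in grade_run at line 3.
Key fact: Everything matches until log position 4, which reads 'hit index None' in place of 'match at position 0'.
Crash: audit_lot, line 12, TypeError.
Call chain: main -> audit_lot([1, 4, -4, -3, -3, 9, -1], 1) (called at line 28).
First divergence: at position 4 the run shows 'hit index None' where the working version logs 'match at position 0'.
Intended log window:
  2: audit_lot start: n=7 cutoff=1
  3: grade_run: 7 entries, threshold 1
  4: match at position 0
  5: hit index 0
Execution walk:
  grade_run([1, 4, -4, -3, -3, 9, -1], 1) -> None  [called from audit_lot, line 10]
Log line origins:
  1 — main, line 27
  2 — audit_lot, line 9
  3 — grade_run, line 2
  4 — audit_lot, line 11
A correct fix: line 3: replace `1` with `0`.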